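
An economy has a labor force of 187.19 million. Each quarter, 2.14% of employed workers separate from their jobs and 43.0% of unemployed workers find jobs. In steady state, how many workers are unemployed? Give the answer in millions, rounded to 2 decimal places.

About 8.87 million are unemployed in steady state.

Steady-state unemployment rate u* = s/(s+f) = 2.14/(2.14+43.0) = 0.047408.
Unemployed = u* × labor force = 0.047408 × 187.19 ≈ 8.87 million.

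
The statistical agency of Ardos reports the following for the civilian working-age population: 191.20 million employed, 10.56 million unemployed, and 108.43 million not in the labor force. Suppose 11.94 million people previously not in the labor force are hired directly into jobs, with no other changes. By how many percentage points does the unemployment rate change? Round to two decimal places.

The unemployment rate changes by −0.29 percentage points.

Initially, labor force = 191.20 + 10.56 = 201.76 million, so u = 10.56/201.76 = 5.23%.
After the change, employed and labor force both rise by 11.94; unemployed unchanged → E = 203.14, U = 10.56, labor force = 213.70 million.
New unemployment rate = 10.56 / 213.70 = 4.94%.
Change = 4.94% − 5.23% = −0.29 percentage points.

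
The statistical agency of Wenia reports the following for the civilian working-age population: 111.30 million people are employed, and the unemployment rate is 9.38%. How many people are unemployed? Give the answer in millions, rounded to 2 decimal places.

Let U be the number unemployed. The labor force is E + U, and U/(E+U) = 0.0938.
So U = 0.0938 × 111.30 / (1 − 0.0938) = 10.4399 / 0.9062 ≈ 11.52 million.

About 11.52 million are unemployed.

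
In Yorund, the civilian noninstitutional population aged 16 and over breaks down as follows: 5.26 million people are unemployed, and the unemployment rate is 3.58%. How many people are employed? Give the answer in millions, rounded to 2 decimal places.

Labor force = U / u = 5.26 / 0.0358 ≈ 146.93 million.
Employed = labor force − unemployed = 146.93 − 5.26 = 141.67 million.

About 141.67 million are employed.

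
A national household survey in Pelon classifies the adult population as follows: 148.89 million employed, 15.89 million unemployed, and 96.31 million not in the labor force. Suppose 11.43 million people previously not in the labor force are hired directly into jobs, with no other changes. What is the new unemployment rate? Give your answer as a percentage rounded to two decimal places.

New unemployment rate ≈ 9.02%.

Initially, labor force = 148.89 + 15.89 = 164.78 million, so u = 15.89/164.78 = 9.64%.
After the change, employed and labor force both rise by 11.43; unemployed unchanged → E = 160.32, U = 15.89, labor force = 176.21 million.
New unemployment rate = 15.89 / 176.21 = 9.02%.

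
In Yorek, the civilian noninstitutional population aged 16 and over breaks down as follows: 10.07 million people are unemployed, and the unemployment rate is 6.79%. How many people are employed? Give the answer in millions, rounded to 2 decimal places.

Labor force = U / u = 10.07 / 0.0679 ≈ 148.31 million.
Employed = labor force − unemployed = 148.31 − 10.07 = 138.24 million.

About 138.24 million are employed.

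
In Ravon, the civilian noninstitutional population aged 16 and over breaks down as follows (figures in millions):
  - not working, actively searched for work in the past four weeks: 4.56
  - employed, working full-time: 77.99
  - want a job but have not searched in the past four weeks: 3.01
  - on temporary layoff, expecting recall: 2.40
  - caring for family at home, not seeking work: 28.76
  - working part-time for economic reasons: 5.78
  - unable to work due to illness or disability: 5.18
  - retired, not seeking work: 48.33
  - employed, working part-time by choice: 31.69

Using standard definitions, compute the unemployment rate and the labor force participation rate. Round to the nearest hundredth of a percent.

Unemployment rate ≈ 5.69%; labor force participation rate ≈ 58.94%.

Employed = 77.99 + 5.78 + 31.69 = 115.46 million (anyone who worked, including part-time for economic reasons, counts as employed).
Unemployed = 4.56 + 2.40 = 6.96 million (jobless and actively searching, or on temporary layoff).
Labor force = 115.46 + 6.96 = 122.42 million.
Not in labor force = 3.01 + 28.76 + 5.18 + 48.33 = 85.28 million (those not working and not actively searching are outside the labor force — including those who want a job but have given up searching).
Civilian working-age population = 122.42 + 85.28 = 207.70 million.
Unemployment rate = 6.96 / 122.42 = 5.69%.
Labor force participation rate = 122.42 / 207.70 = 58.94%.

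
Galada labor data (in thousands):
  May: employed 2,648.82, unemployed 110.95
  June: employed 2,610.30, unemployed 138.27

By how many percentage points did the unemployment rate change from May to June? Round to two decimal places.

The unemployment rate changed by +1.01 percentage points.

May: labor force = 2,648.82 + 110.95 = 2,759.77; u = 110.95/2,759.77 = 4.02%.
June: labor force = 2,610.30 + 138.27 = 2,748.57; u = 138.27/2,748.57 = 5.03%.
Change = 5.03% − 4.02% = +1.01 pp.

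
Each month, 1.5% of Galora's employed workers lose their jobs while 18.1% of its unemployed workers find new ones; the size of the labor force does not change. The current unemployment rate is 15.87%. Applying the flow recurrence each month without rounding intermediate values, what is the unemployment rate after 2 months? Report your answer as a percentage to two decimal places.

With a fixed labor force, u_{t+1} = u_t + s·(1−u_t) − f·u_t = u_t·(1−s−f) + s.
Here 1−s−f = 0.804 and s = 0.015.
u_1 = 0.158700 × 0.804 + 0.015 = 0.142595.
u_2 = 0.142595 × 0.804 + 0.015 = 0.129646.

Unemployment rate after two months ≈ 12.96%.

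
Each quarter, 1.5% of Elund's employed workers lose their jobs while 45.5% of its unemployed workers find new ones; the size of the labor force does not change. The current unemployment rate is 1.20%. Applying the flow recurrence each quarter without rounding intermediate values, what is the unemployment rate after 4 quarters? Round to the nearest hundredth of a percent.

With a fixed labor force, u_{t+1} = u_t + s·(1−u_t) − f·u_t = u_t·(1−s−f) + s.
Here 1−s−f = 0.530 and s = 0.015.
u_1 = 0.012000 × 0.530 + 0.015 = 0.021360.
u_2 = 0.021360 × 0.530 + 0.015 = 0.026321.
u_3 = 0.026321 × 0.530 + 0.015 = 0.028950.
u_4 = 0.028950 × 0.530 + 0.015 = 0.030344.

Unemployment rate after four quarters ≈ 3.03%.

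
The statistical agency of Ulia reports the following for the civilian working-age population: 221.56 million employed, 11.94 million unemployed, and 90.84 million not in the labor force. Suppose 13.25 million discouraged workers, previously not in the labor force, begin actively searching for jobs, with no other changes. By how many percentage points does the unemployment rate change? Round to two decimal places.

The unemployment rate changes by +5.10 percentage points.

Initially, labor force = 221.56 + 11.94 = 233.50 million, so u = 11.94/233.50 = 5.11%.
After the change, unemployed and labor force both rise by 13.25 → E = 221.56, U = 25.19, labor force = 246.75 million.
New unemployment rate = 25.19 / 246.75 = 10.21%.
Change = 10.21% − 5.11% = +5.10 percentage points.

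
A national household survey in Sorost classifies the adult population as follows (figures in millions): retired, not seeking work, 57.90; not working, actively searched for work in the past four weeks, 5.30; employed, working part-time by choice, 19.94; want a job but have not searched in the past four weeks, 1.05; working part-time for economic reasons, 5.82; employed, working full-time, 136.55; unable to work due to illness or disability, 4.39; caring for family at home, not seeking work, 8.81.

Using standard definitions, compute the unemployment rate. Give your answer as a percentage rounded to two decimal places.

Employed = 19.94 + 5.82 + 136.55 = 162.31 million (anyone who worked, including part-time for economic reasons, counts as employed).
Unemployed = 5.30 million.
Labor force = 162.31 + 5.30 = 167.61 million.
Unemployment rate = 5.30 / 167.61 = 3.16%.

Unemployment rate ≈ 3.16%.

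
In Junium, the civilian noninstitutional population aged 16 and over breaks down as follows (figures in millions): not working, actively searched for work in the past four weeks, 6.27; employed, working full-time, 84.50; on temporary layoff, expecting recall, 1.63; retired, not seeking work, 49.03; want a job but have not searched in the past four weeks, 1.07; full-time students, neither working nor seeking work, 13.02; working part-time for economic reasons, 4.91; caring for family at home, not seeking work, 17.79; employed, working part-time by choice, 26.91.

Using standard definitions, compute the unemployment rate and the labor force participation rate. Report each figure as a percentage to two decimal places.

Employed = 84.50 + 4.91 + 26.91 = 116.32 million (anyone who worked, including part-time for economic reasons, counts as employed).
Unemployed = 6.27 + 1.63 = 7.90 million (jobless and actively searching, or on temporary layoff).
Labor force = 116.32 + 7.90 = 124.22 million.
Not in labor force = 49.03 + 1.07 + 13.02 + 17.79 = 80.91 million (those not working and not actively searching are outside the labor force — including those who want a job but have given up searching).
Civilian working-age population = 124.22 + 80.91 = 205.13 million.
Unemployment rate = 7.90 / 124.22 = 6.36%.
Labor force participation rate = 124.22 / 205.13 = 60.56%.

Unemployment rate ≈ 6.36%; labor force participation rate ≈ 60.56%.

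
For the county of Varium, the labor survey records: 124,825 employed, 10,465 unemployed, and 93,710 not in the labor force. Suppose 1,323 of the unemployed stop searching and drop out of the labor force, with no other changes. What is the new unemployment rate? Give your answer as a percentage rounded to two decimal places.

Initially, labor force = 124,825 + 10,465 = 135,290, so u = 10,465/135,290 = 7.74%.
After the change, unemployed and labor force both fall by 1,323 → E = 124,825, U = 9,142, labor force = 133,967.
New unemployment rate = 9,142 / 133,967 = 6.82%.

New unemployment rate ≈ 6.82%.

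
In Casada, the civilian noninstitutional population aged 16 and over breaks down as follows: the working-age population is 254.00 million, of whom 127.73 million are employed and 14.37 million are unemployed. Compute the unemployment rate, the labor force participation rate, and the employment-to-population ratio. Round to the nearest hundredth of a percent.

Unemployment rate ≈ 10.11%; labor force participation rate ≈ 55.94%; employment-population ratio ≈ 50.29%.

Labor force = employed + unemployed = 127.73 + 14.37 = 142.10 million.
Unemployment rate = 14.37 / 142.10 = 10.11%.
Labor force participation rate = 142.10 / 254.00 = 55.94%.
Employment-population ratio = 127.73 / 254.00 = 50.29%.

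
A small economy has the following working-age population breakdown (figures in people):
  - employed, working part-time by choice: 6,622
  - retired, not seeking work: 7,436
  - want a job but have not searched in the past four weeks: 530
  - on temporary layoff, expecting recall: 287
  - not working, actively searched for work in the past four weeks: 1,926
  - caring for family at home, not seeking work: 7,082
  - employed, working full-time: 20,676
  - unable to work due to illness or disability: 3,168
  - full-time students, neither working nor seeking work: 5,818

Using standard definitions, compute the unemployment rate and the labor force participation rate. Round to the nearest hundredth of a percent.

Unemployment rate ≈ 7.50%; labor force participation rate ≈ 55.11%.

Employed = 6,622 + 20,676 = 27,298.
Unemployed = 287 + 1,926 = 2,213 (jobless and actively searching, or on temporary layoff).
Labor force = 27,298 + 2,213 = 29,511.
Not in labor force = 7,436 + 530 + 7,082 + 3,168 + 5,818 = 24,034 (those not working and not actively searching are outside the labor force — including those who want a job but have given up searching).
Civilian working-age population = 29,511 + 24,034 = 53,545.
Unemployment rate = 2,213 / 29,511 = 7.50%.
Labor force participation rate = 29,511 / 53,545 = 55.11%.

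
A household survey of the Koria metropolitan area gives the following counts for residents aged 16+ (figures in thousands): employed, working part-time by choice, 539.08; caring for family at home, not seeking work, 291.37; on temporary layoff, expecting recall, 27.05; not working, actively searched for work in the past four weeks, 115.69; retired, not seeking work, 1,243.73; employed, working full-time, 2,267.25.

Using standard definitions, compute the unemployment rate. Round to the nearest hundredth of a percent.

Unemployment rate ≈ 4.84%.

Employed = 539.08 + 2,267.25 = 2,806.33 thousand.
Unemployed = 27.05 + 115.69 = 142.74 thousand (jobless and actively searching, or on temporary layoff).
Labor force = 2,806.33 + 142.74 = 2,949.07 thousand.
Unemployment rate = 142.74 / 2,949.07 = 4.84%.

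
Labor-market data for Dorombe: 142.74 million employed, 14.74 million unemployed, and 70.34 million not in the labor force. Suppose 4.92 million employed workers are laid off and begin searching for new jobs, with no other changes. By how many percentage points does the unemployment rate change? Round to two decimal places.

Initially, labor force = 142.74 + 14.74 = 157.48 million, so u = 14.74/157.48 = 9.36%.
After the change, employed falls and unemployed rises by 4.92; labor force unchanged → E = 137.82, U = 19.66, labor force = 157.48 million.
New unemployment rate = 19.66 / 157.48 = 12.48%.
Change = 12.48% − 9.36% = +3.12 percentage points.

The unemployment rate changes by +3.12 percentage points.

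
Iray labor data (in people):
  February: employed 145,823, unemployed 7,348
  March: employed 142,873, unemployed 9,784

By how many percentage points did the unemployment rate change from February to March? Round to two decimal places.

February: labor force = 145,823 + 7,348 = 153,171; u = 7,348/153,171 = 4.80%.
March: labor force = 142,873 + 9,784 = 152,657; u = 9,784/152,657 = 6.41%.
Change = 6.41% − 4.80% = +1.61 pp.

The unemployment rate changed by +1.61 percentage points.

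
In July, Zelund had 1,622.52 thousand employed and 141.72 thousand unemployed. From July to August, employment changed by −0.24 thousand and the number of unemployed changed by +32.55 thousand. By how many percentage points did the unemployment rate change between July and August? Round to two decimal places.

The unemployment rate changed by +1.67 percentage points.

July: labor force = 1,622.52 + 141.72 = 1,764.24; u = 141.72/1,764.24 = 8.03%.
August: labor force = 1,622.28 + 174.27 = 1,796.55; u = 174.27/1,796.55 = 9.70%.
Change = 9.70% − 8.03% = +1.67 pp.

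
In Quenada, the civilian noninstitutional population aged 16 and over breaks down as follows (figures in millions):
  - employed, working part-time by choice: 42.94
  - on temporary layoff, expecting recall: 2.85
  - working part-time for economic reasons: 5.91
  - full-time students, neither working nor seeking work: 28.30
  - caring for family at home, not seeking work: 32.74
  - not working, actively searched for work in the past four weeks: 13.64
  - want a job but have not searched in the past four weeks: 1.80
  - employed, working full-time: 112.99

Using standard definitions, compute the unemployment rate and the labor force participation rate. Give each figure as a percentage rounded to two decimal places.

Employed = 42.94 + 5.91 + 112.99 = 161.84 million (anyone who worked, including part-time for economic reasons, counts as employed).
Unemployed = 2.85 + 13.64 = 16.49 million (jobless and actively searching, or on temporary layoff).
Labor force = 161.84 + 16.49 = 178.33 million.
Not in labor force = 28.30 + 32.74 + 1.80 = 62.84 million (those not working and not actively searching are outside the labor force — including those who want a job but have given up searching).
Civilian working-age population = 178.33 + 62.84 = 241.17 million.
Unemployment rate = 16.49 / 178.33 = 9.25%.
Labor force participation rate = 178.33 / 241.17 = 73.94%.

Unemployment rate ≈ 9.25%; labor force participation rate ≈ 73.94%.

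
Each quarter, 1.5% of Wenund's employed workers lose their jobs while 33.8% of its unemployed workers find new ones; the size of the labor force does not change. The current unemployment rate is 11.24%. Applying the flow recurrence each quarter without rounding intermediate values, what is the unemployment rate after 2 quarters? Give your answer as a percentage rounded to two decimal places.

Unemployment rate after two quarters ≈ 7.18%.

With a fixed labor force, u_{t+1} = u_t + s·(1−u_t) − f·u_t = u_t·(1−s−f) + s.
Here 1−s−f = 0.647 and s = 0.015.
u_1 = 0.112400 × 0.647 + 0.015 = 0.087723.
u_2 = 0.087723 × 0.647 + 0.015 = 0.071757.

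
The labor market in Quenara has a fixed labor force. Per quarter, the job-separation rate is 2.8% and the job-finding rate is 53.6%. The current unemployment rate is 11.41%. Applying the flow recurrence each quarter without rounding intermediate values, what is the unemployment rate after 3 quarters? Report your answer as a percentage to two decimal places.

Unemployment rate after three quarters ≈ 5.50%.

With a fixed labor force, u_{t+1} = u_t + s·(1−u_t) − f·u_t = u_t·(1−s−f) + s.
Here 1−s−f = 0.436 and s = 0.028.
u_1 = 0.114100 × 0.436 + 0.028 = 0.077748.
u_2 = 0.077748 × 0.436 + 0.028 = 0.061898.
u_3 = 0.061898 × 0.436 + 0.028 = 0.054988.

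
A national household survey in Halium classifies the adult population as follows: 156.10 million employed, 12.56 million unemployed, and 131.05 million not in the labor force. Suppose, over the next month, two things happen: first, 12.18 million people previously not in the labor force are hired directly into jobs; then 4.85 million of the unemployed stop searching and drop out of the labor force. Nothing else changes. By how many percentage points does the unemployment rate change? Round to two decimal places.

The unemployment rate changes by −3.07 percentage points.

Initially, labor force = 156.10 + 12.56 = 168.66 million, so u = 12.56/168.66 = 7.45%.
After the first change, employed and labor force both rise by 12.18; unemployed unchanged → E = 168.28, U = 12.56, labor force = 180.84 million.
After the second change, unemployed and labor force both fall by 4.85 → E = 168.28, U = 7.71, labor force = 175.99 million.
New unemployment rate = 7.71 / 175.99 = 4.38%.
Change = 4.38% − 7.45% = −3.07 percentage points.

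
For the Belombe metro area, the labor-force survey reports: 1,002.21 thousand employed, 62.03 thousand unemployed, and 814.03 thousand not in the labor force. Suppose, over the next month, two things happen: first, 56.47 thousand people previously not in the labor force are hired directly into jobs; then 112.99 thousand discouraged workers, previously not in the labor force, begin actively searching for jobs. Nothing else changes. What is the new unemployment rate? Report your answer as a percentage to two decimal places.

New unemployment rate ≈ 14.19%.

Initially, labor force = 1,002.21 + 62.03 = 1,064.24 thousand, so u = 62.03/1,064.24 = 5.83%.
After the first change, employed and labor force both rise by 56.47; unemployed unchanged → E = 1,058.68, U = 62.03, labor force = 1,120.71 thousand.
After the second change, unemployed and labor force both rise by 112.99 → E = 1,058.68, U = 175.02, labor force = 1,233.70 thousand.
New unemployment rate = 175.02 / 1,233.70 = 14.19%.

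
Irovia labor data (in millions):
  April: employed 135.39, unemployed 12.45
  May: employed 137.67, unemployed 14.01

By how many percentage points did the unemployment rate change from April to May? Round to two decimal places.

April: labor force = 135.39 + 12.45 = 147.84; u = 12.45/147.84 = 8.42%.
May: labor force = 137.67 + 14.01 = 151.68; u = 14.01/151.68 = 9.24%.
Change = 9.24% − 8.42% = +0.82 pp.

The unemployment rate changed by +0.82 percentage points.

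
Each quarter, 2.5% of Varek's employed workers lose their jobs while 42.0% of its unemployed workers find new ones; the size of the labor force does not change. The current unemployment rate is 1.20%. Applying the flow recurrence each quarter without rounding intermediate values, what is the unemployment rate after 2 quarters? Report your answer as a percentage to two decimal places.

With a fixed labor force, u_{t+1} = u_t + s·(1−u_t) − f·u_t = u_t·(1−s−f) + s.
Here 1−s−f = 0.555 and s = 0.025.
u_1 = 0.012000 × 0.555 + 0.025 = 0.031660.
u_2 = 0.031660 × 0.555 + 0.025 = 0.042571.

Unemployment rate after two quarters ≈ 4.26%.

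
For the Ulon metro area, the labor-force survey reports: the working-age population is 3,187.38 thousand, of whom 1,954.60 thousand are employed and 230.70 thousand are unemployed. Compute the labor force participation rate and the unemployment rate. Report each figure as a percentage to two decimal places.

Labor force = employed + unemployed = 1,954.60 + 230.70 = 2,185.30 thousand.
Unemployment rate = 230.70 / 2,185.30 = 10.56%.
Labor force participation rate = 2,185.30 / 3,187.38 = 68.56%.

Labor force participation rate ≈ 68.56%; unemployment rate ≈ 10.56%.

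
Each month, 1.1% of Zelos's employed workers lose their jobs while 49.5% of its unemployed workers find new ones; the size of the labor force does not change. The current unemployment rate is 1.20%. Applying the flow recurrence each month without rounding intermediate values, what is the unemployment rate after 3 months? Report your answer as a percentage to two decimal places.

Unemployment rate after three months ≈ 2.06%.

With a fixed labor force, u_{t+1} = u_t + s·(1−u_t) − f·u_t = u_t·(1−s−f) + s.
Here 1−s−f = 0.494 and s = 0.011.
u_1 = 0.012000 × 0.494 + 0.011 = 0.016928.
u_2 = 0.016928 × 0.494 + 0.011 = 0.019362.
u_3 = 0.019362 × 0.494 + 0.011 = 0.020565.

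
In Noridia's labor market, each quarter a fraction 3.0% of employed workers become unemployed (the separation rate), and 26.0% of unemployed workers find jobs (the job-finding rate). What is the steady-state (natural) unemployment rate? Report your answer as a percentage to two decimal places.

At steady state the flows balance: s·E = f·U, so U/(E+U) = s/(s+f).
u* = 3.0 / (3.0 + 26.0) = 3.0 / 29.00 = 10.34%.

Steady-state unemployment rate ≈ 10.34%.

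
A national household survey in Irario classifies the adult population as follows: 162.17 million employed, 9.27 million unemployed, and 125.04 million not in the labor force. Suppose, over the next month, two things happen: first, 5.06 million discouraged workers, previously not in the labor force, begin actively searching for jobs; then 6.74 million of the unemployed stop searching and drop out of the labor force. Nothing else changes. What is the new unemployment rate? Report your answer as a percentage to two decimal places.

New unemployment rate ≈ 4.47%.

Initially, labor force = 162.17 + 9.27 = 171.44 million, so u = 9.27/171.44 = 5.41%.
After the first change, unemployed and labor force both rise by 5.06 → E = 162.17, U = 14.33, labor force = 176.50 million.
After the second change, unemployed and labor force both fall by 6.74 → E = 162.17, U = 7.59, labor force = 169.76 million.
New unemployment rate = 7.59 / 169.76 = 4.47%.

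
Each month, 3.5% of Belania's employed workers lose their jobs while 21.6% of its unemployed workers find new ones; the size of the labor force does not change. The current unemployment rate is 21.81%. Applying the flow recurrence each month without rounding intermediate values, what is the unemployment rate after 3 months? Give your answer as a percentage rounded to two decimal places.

With a fixed labor force, u_{t+1} = u_t + s·(1−u_t) − f·u_t = u_t·(1−s−f) + s.
Here 1−s−f = 0.749 and s = 0.035.
u_1 = 0.218100 × 0.749 + 0.035 = 0.198357.
u_2 = 0.198357 × 0.749 + 0.035 = 0.183569.
u_3 = 0.183569 × 0.749 + 0.035 = 0.172493.

Unemployment rate after three months ≈ 17.25%.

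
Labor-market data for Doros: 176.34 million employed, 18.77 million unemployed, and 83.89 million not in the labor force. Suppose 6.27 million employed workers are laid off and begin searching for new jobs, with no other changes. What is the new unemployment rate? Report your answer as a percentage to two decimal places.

New unemployment rate ≈ 12.83%.

Initially, labor force = 176.34 + 18.77 = 195.11 million, so u = 18.77/195.11 = 9.62%.
After the change, employed falls and unemployed rises by 6.27; labor force unchanged → E = 170.07, U = 25.04, labor force = 195.11 million.
New unemployment rate = 25.04 / 195.11 = 12.83%.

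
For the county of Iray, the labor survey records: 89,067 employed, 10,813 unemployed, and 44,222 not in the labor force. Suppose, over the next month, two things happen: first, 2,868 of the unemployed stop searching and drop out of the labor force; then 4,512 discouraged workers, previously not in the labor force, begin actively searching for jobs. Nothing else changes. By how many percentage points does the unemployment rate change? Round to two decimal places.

The unemployment rate changes by +1.44 percentage points.

Initially, labor force = 89,067 + 10,813 = 99,880, so u = 10,813/99,880 = 10.83%.
After the first change, unemployed and labor force both fall by 2,868 → E = 89,067, U = 7,945, labor force = 97,012.
After the second change, unemployed and labor force both rise by 4,512 → E = 89,067, U = 12,457, labor force = 101,524.
New unemployment rate = 12,457 / 101,524 = 12.27%.
Change = 12.27% − 10.83% = +1.44 percentage points.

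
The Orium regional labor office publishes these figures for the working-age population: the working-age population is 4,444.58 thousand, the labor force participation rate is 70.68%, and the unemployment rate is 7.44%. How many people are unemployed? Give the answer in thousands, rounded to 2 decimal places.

Labor force = 0.7068 × 4,444.58 = 3,141.43 thousand.
Unemployed = 0.0744 × 3,141.43 ≈ 233.72 thousand.

About 233.72 thousand are unemployed.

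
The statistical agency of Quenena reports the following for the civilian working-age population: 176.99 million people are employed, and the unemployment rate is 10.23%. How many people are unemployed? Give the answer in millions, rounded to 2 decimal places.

About 20.17 million are unemployed.

Let U be the number unemployed. The labor force is E + U, and U/(E+U) = 0.1023.
So U = 0.1023 × 176.99 / (1 − 0.1023) = 18.1061 / 0.8977 ≈ 20.17 million.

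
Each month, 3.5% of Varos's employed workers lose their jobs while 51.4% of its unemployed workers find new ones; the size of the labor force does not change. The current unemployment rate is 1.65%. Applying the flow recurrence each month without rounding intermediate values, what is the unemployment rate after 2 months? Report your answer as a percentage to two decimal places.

With a fixed labor force, u_{t+1} = u_t + s·(1−u_t) − f·u_t = u_t·(1−s−f) + s.
Here 1−s−f = 0.451 and s = 0.035.
u_1 = 0.016500 × 0.451 + 0.035 = 0.042442.
u_2 = 0.042442 × 0.451 + 0.035 = 0.054141.

Unemployment rate after two months ≈ 5.41%.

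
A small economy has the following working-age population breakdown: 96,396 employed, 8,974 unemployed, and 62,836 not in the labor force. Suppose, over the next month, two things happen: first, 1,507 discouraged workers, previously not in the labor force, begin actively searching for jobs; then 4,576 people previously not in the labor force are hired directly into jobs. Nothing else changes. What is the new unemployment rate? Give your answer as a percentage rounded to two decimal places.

Initially, labor force = 96,396 + 8,974 = 105,370, so u = 8,974/105,370 = 8.52%.
After the first change, unemployed and labor force both rise by 1,507 → E = 96,396, U = 10,481, labor force = 106,877.
After the second change, employed and labor force both rise by 4,576; unemployed unchanged → E = 100,972, U = 10,481, labor force = 111,453.
New unemployment rate = 10,481 / 111,453 = 9.40%.

New unemployment rate ≈ 9.40%.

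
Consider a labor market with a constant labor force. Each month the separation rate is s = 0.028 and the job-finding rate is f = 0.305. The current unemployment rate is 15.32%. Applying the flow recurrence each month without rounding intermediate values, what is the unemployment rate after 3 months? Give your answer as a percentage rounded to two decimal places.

Unemployment rate after three months ≈ 10.46%.

With a fixed labor force, u_{t+1} = u_t + s·(1−u_t) − f·u_t = u_t·(1−s−f) + s.
Here 1−s−f = 0.667 and s = 0.028.
u_1 = 0.153200 × 0.667 + 0.028 = 0.130184.
u_2 = 0.130184 × 0.667 + 0.028 = 0.114833.
u_3 = 0.114833 × 0.667 + 0.028 = 0.104594.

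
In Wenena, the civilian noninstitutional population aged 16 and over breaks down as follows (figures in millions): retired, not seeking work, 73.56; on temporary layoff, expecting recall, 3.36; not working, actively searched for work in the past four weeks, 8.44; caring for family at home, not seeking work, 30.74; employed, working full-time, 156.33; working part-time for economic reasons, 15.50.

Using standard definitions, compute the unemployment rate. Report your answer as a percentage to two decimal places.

Unemployment rate ≈ 6.43%.

Employed = 156.33 + 15.50 = 171.83 million (anyone who worked, including part-time for economic reasons, counts as employed).
Unemployed = 3.36 + 8.44 = 11.80 million (jobless and actively searching, or on temporary layoff).
Labor force = 171.83 + 11.80 = 183.63 million.
Unemployment rate = 11.80 / 183.63 = 6.43%.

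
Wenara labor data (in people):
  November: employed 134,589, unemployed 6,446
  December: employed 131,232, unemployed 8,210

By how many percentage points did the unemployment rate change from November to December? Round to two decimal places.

November: labor force = 134,589 + 6,446 = 141,035; u = 6,446/141,035 = 4.57%.
December: labor force = 131,232 + 8,210 = 139,442; u = 8,210/139,442 = 5.89%.
Change = 5.89% − 4.57% = +1.32 pp.

The unemployment rate changed by +1.32 percentage points.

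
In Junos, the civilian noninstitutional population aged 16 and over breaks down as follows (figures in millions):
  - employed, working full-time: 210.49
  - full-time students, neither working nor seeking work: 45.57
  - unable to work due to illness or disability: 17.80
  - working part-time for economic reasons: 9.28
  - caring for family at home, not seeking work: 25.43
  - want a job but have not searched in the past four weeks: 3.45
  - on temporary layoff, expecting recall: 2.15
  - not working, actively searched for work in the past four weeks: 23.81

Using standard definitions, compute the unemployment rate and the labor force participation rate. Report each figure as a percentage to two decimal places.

Employed = 210.49 + 9.28 = 219.77 million (anyone who worked, including part-time for economic reasons, counts as employed).
Unemployed = 2.15 + 23.81 = 25.96 million (jobless and actively searching, or on temporary layoff).
Labor force = 219.77 + 25.96 = 245.73 million.
Not in labor force = 45.57 + 17.80 + 25.43 + 3.45 = 92.25 million (those not working and not actively searching are outside the labor force — including those who want a job but have given up searching).
Civilian working-age population = 245.73 + 92.25 = 337.98 million.
Unemployment rate = 25.96 / 245.73 = 10.56%.
Labor force participation rate = 245.73 / 337.98 = 72.71%.

Unemployment rate ≈ 10.56%; labor force participation rate ≈ 72.71%.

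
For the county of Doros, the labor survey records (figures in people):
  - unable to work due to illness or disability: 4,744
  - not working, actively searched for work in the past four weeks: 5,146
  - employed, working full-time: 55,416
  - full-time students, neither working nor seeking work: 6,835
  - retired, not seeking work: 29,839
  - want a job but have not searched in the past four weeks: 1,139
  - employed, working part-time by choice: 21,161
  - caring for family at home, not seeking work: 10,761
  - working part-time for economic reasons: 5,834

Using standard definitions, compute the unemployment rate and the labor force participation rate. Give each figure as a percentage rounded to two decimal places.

Employed = 55,416 + 21,161 + 5,834 = 82,411 (anyone who worked, including part-time for economic reasons, counts as employed).
Unemployed = 5,146.
Labor force = 82,411 + 5,146 = 87,557.
Not in labor force = 4,744 + 6,835 + 29,839 + 1,139 + 10,761 = 53,318 (those not working and not actively searching are outside the labor force — including those who want a job but have given up searching).
Civilian working-age population = 87,557 + 53,318 = 140,875.
Unemployment rate = 5,146 / 87,557 = 5.88%.
Labor force participation rate = 87,557 / 140,875 = 62.15%.

Unemployment rate ≈ 5.88%; labor force participation rate ≈ 62.15%.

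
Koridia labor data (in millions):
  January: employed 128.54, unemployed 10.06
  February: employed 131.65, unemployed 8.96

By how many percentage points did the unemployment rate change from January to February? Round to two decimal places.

The unemployment rate changed by −0.89 percentage points.

January: labor force = 128.54 + 10.06 = 138.60; u = 10.06/138.60 = 7.26%.
February: labor force = 131.65 + 8.96 = 140.61; u = 8.96/140.61 = 6.37%.
Change = 6.37% − 7.26% = −0.89 pp.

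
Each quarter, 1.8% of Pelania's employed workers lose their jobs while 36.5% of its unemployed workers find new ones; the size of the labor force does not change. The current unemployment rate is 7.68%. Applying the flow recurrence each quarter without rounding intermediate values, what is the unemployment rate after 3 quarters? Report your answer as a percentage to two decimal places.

With a fixed labor force, u_{t+1} = u_t + s·(1−u_t) − f·u_t = u_t·(1−s−f) + s.
Here 1−s−f = 0.617 and s = 0.018.
u_1 = 0.076800 × 0.617 + 0.018 = 0.065386.
u_2 = 0.065386 × 0.617 + 0.018 = 0.058343.
u_3 = 0.058343 × 0.617 + 0.018 = 0.053998.

Unemployment rate after three quarters ≈ 5.40%.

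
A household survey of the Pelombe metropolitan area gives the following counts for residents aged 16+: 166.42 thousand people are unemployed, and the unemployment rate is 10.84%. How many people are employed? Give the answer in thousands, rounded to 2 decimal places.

Labor force = U / u = 166.42 / 0.1084 ≈ 1,535.24 thousand.
Employed = labor force − unemployed = 1,535.24 − 166.42 = 1,368.82 thousand.

About 1,368.82 thousand are employed.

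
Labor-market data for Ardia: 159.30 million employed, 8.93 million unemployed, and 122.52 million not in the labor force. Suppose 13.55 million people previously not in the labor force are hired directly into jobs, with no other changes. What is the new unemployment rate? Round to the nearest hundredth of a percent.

New unemployment rate ≈ 4.91%.

Initially, labor force = 159.30 + 8.93 = 168.23 million, so u = 8.93/168.23 = 5.31%.
After the change, employed and labor force both rise by 13.55; unemployed unchanged → E = 172.85, U = 8.93, labor force = 181.78 million.
New unemployment rate = 8.93 / 181.78 = 4.91%.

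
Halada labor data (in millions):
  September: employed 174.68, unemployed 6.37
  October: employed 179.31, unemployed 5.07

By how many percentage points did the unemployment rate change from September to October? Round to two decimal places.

The unemployment rate changed by −0.77 percentage points.

September: labor force = 174.68 + 6.37 = 181.05; u = 6.37/181.05 = 3.52%.
October: labor force = 179.31 + 5.07 = 184.38; u = 5.07/184.38 = 2.75%.
Change = 2.75% − 3.52% = −0.77 pp.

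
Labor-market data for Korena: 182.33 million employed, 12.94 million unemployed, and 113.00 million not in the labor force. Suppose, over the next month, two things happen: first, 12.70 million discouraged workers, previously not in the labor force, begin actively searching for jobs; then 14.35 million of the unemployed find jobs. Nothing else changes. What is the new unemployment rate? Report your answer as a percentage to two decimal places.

New unemployment rate ≈ 5.43%.

Initially, labor force = 182.33 + 12.94 = 195.27 million, so u = 12.94/195.27 = 6.63%.
After the first change, unemployed and labor force both rise by 12.70 → E = 182.33, U = 25.64, labor force = 207.97 million.
After the second change, unemployed falls and employed rises by 14.35; labor force unchanged → E = 196.68, U = 11.29, labor force = 207.97 million.
New unemployment rate = 11.29 / 207.97 = 5.43%.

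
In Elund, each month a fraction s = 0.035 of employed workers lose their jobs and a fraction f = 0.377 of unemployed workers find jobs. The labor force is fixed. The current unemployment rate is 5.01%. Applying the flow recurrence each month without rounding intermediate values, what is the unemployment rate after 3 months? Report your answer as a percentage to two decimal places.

With a fixed labor force, u_{t+1} = u_t + s·(1−u_t) − f·u_t = u_t·(1−s−f) + s.
Here 1−s−f = 0.588 and s = 0.035.
u_1 = 0.050100 × 0.588 + 0.035 = 0.064459.
u_2 = 0.064459 × 0.588 + 0.035 = 0.072902.
u_3 = 0.072902 × 0.588 + 0.035 = 0.077866.

Unemployment rate after three months ≈ 7.79%.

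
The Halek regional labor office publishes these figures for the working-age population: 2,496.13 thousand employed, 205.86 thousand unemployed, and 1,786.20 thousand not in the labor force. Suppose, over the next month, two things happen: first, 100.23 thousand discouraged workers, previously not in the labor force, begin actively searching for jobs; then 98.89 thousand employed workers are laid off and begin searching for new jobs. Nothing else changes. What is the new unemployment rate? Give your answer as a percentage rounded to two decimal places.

Initially, labor force = 2,496.13 + 205.86 = 2,701.99 thousand, so u = 205.86/2,701.99 = 7.62%.
After the first change, unemployed and labor force both rise by 100.23 → E = 2,496.13, U = 306.09, labor force = 2,802.22 thousand.
After the second change, employed falls and unemployed rises by 98.89; labor force unchanged → E = 2,397.24, U = 404.98, labor force = 2,802.22 thousand.
New unemployment rate = 404.98 / 2,802.22 = 14.45%.

New unemployment rate ≈ 14.45%.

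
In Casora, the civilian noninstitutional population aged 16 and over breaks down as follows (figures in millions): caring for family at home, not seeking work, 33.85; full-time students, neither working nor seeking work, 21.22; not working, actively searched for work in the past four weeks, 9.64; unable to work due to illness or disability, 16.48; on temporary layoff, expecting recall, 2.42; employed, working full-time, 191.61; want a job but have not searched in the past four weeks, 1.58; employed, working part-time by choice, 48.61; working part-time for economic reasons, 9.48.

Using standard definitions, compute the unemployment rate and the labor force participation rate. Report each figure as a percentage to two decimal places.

Employed = 191.61 + 48.61 + 9.48 = 249.70 million (anyone who worked, including part-time for economic reasons, counts as employed).
Unemployed = 9.64 + 2.42 = 12.06 million (jobless and actively searching, or on temporary layoff).
Labor force = 249.70 + 12.06 = 261.76 million.
Not in labor force = 33.85 + 21.22 + 16.48 + 1.58 = 73.13 million (those not working and not actively searching are outside the labor force — including those who want a job but have given up searching).
Civilian working-age population = 261.76 + 73.13 = 334.89 million.
Unemployment rate = 12.06 / 261.76 = 4.61%.
Labor force participation rate = 261.76 / 334.89 = 78.16%.

Unemployment rate ≈ 4.61%; labor force participation rate ≈ 78.16%.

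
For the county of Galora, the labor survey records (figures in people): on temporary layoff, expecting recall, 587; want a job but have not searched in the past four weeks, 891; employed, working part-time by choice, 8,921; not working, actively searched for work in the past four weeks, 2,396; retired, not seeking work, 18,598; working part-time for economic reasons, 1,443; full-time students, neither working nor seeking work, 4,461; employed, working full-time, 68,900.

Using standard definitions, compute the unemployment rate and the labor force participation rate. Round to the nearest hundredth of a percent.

Unemployment rate ≈ 3.63%; labor force participation rate ≈ 77.45%.

Employed = 8,921 + 1,443 + 68,900 = 79,264 (anyone who worked, including part-time for economic reasons, counts as employed).
Unemployed = 587 + 2,396 = 2,983 (jobless and actively searching, or on temporary layoff).
Labor force = 79,264 + 2,983 = 82,247.
Not in labor force = 891 + 18,598 + 4,461 = 23,950 (those not working and not actively searching are outside the labor force — including those who want a job but have given up searching).
Civilian working-age population = 82,247 + 23,950 = 106,197.
Unemployment rate = 2,983 / 82,247 = 3.63%.
Labor force participation rate = 82,247 / 106,197 = 77.45%.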